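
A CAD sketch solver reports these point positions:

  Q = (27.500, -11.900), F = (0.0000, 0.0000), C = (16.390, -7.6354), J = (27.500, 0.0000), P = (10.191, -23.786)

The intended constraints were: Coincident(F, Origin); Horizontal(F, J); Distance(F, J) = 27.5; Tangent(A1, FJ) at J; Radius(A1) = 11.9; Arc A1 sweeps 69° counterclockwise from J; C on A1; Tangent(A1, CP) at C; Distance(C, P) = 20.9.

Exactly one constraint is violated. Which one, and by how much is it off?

Distance(C, P) = 20.9 — off by 3.60.

F = (0.00, 0.00) ✓; F.y = 0.00, J.y = 0.00 ✓; |FJ| = 27.50 ✓; ∠(QJ, JF) = 90.00° ✓; |QJ| = 11.90 ✓; bearing(Q→C) − bearing(Q→J) = 69.00° ✓; |QC| = 11.90 ✓; ∠(QC, CP) = 90.00° ✓; |CP| = 17.30 ✗.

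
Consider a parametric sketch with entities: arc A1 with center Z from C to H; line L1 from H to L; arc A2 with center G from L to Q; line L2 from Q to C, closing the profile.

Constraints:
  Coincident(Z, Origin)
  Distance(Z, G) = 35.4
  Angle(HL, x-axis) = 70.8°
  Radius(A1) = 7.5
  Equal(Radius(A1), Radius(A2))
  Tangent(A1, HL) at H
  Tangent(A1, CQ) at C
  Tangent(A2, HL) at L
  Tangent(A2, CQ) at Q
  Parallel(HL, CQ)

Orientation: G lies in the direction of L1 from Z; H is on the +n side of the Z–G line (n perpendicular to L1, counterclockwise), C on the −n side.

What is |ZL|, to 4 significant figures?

36.19

The slot axis is L1's direction at 70.8°, so u = (cos 70.8°, sin 70.8°) = (0.3289, 0.9444) and n = (−sin 70.8°, cos 70.8°) = (-0.9444, 0.3289). Z is at the origin and G lies 35.4 along u from Z, so G = 35.4·u = (11.64, 33.43). Tangency of A1 to both parallel lines with radius 7.5 puts H and C at Z ± 7.5·n: H = (-7.083, 2.466), C = (7.083, -2.466). Equal radii place L and Q the same way about G: L = G + 7.5·n = (4.559, 35.90), Q = G − 7.5·n = (18.72, 30.96). Then |ZL| = |L − Z| = 36.19.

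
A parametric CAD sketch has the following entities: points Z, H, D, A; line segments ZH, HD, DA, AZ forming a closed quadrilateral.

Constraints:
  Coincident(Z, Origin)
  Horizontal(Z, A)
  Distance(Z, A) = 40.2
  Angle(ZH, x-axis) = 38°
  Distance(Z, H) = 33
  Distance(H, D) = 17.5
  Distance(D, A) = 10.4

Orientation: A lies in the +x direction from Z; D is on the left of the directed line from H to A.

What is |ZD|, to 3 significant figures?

41.7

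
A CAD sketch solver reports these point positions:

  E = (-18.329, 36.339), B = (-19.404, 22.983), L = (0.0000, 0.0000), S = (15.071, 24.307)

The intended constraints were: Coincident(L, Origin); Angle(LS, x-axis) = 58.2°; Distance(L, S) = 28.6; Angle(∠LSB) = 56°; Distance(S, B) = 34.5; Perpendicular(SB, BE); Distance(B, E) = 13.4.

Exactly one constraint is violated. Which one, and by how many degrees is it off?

Perpendicular(SB, BE) — off by 6.80°.

L = (0.00, 0.00) ✓; LS at 58.20° ✓; |LS| = 28.60 ✓; ∠LSB = 56.00° ✓; |SB| = 34.50 ✓; ∠(SB, BE) = 96.80° ✗; |BE| = 13.40 ✓.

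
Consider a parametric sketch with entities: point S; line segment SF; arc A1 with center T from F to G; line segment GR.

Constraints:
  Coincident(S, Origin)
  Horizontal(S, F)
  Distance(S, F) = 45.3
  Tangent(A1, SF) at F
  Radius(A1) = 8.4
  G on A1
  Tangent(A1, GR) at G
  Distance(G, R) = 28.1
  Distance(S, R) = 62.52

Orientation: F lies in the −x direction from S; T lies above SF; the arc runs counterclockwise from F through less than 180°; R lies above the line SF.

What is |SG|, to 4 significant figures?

39.65

S is at the origin; SF is horizontal with |SF| = 45.3 and F on the −x side, so F = (-45.30, 0.000). Since A1 is tangent to SF there, TF ⟂ SF, so T = F + (0, 8.4) = (-45.30, 8.400). Since TG ⟂ GR (tangency), |TR| = √(8.4² + 28.1²) = 29.33 regardless of where G sits on A1. So R lies on both circle(S, 62.52) and circle(T, 29.33); the above-SF intersection is R = (-50.16, 37.32). G is the foot of the tangent from R: G = (-37.76, 12.11).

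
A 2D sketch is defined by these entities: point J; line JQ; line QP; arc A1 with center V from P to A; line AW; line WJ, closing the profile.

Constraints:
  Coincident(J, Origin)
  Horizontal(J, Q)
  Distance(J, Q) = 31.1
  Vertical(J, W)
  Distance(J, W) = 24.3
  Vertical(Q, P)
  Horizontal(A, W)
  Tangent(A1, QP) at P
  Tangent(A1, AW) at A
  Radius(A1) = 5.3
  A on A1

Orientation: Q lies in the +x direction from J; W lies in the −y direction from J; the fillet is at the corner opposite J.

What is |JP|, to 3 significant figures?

36.4

J is at the origin; J and Q share the same y with |JQ| = 31.1 and Q on the +x side, so Q = (31.1, 0.00). JW is vertical with |JW| = 24.3 and W on the −y side, so W = (0.00, -24.3). The virtual corner opposite J is at (31.1, -24.3). The tangent condition forces VP to be normal to QP and tangency of A1 to AW means the radius VA is perpendicular to AW, with radius 5.3, so the center V sits 5.3 in from both sides at V = (25.8, -19.0). That places the tangent points at P = (31.1, -19.0) on QP and A = (25.8, -24.3) on AW. Then |JP| = |P − J| = 36.4.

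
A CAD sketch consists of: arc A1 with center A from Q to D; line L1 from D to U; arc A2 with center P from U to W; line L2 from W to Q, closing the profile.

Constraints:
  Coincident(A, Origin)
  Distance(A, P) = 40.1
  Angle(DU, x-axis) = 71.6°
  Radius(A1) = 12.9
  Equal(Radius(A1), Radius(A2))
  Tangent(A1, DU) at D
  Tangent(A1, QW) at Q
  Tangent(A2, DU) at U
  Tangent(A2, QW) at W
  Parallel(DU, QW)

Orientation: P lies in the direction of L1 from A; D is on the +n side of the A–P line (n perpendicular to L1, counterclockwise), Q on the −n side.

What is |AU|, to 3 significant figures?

42.1

Tangency of A1 to both parallel lines with radius 12.9 puts D and Q at A ± 12.9·n: D = (-12.2, 4.07), Q = (12.2, -4.07). Equal radii place U and W the same way about P: U = P + 12.9·n = (0.417, 42.1), W = P − 12.9·n = (24.9, 34.0). Then |AU| = |U − A| = 42.1.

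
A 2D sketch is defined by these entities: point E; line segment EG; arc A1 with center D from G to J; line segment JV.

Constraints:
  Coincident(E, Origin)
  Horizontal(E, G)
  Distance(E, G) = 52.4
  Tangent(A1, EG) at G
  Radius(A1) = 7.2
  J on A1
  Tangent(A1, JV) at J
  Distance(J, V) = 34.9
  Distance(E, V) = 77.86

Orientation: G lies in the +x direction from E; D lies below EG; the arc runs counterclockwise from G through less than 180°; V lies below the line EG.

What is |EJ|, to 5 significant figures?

47.937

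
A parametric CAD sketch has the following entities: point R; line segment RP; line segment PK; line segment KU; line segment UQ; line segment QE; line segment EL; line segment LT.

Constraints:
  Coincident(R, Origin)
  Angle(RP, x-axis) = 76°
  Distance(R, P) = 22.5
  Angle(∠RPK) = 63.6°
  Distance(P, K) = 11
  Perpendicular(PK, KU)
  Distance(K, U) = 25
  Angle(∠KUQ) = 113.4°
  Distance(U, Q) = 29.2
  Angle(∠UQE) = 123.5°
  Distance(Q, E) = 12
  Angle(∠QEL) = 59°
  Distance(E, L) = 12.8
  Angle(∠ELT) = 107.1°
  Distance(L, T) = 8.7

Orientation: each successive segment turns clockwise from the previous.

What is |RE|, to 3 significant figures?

37.2

R is at the origin; RP runs at 76.0° with length 22.5, so P = (5.44, 21.8). ∠RPK = 63.6° gives PK at -40.4° from the x-axis; with |PK| = 11.0, K = (13.8, 14.7). The perpendicularity gives KU at right angles to PK, so KU runs at -130°; with |KU| = 25.0, U = (-2.38, -4.34). ∠KUQ = 113.4° gives UQ at 163° from the x-axis; with |UQ| = 29.2, Q = (-30.3, 4.20). ∠UQE = 123.5° gives QE at 106° from the x-axis; with |QE| = 12.0, E = (-33.7, 15.7). Then |RE| = |E − R| = 37.2.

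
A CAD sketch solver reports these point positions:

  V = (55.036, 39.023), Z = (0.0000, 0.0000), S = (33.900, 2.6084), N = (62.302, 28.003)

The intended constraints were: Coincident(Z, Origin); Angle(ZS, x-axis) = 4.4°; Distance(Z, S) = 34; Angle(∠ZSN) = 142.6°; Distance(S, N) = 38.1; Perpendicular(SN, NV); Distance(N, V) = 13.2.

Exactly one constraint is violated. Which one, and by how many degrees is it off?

Perpendicular(SN, NV) — off by 8.40°.

Z = (0.00, 0.00) ✓; ZS at 4.400° ✓; |ZS| = 34.00 ✓; ∠ZSN = 142.6° ✓; |SN| = 38.10 ✓; ∠(SN, NV) = 81.60° ✗; |NV| = 13.20 ✓.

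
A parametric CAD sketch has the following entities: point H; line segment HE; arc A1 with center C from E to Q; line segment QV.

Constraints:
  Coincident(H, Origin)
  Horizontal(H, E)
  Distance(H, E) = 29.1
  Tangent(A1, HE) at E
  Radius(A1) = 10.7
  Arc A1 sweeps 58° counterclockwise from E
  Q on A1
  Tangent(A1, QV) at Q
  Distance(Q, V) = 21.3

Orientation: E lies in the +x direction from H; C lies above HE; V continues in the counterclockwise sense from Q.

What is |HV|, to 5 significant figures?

54.587

On A1, E sits at bearing -90° from C; a 58° counterclockwise sweep puts Q at bearing -32°, so Q = C + 10.7·(cos -32°, sin -32°) = (38.174, 5.0299). The tangent condition forces CQ to be normal to QV, so QV runs along (−sin -32°, cos -32°); with |QV| = 21.3, V = (49.461, 23.093). Then |HV| = |V − H| = 54.587.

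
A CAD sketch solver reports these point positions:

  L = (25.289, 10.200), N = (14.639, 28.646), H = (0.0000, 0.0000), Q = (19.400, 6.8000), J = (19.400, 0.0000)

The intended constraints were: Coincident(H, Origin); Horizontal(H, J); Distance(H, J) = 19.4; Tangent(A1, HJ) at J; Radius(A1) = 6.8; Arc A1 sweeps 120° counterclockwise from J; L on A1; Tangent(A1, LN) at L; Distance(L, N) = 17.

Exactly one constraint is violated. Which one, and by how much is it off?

Distance(L, N) = 17 — off by 4.30.

H = (0.00, 0.00) ✓; H.y = 0.00, J.y = 0.00 ✓; |HJ| = 19.40 ✓; ∠(QJ, JH) = 90.00° ✓; |QJ| = 6.800 ✓; bearing(Q→L) − bearing(Q→J) = 120.0° ✓; |QL| = 6.800 ✓; ∠(QL, LN) = 90.00° ✓; |LN| = 21.30 ✗.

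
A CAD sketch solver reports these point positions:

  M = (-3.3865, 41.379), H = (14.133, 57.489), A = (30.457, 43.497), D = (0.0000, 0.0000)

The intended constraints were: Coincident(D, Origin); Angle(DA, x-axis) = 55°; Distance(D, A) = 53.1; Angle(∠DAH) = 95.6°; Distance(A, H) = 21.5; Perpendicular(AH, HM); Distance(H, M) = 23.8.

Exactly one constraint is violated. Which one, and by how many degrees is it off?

Perpendicular(AH, HM) — off by 6.80°.

D = (0.00, 0.00) ✓; DA at 55.00° ✓; |DA| = 53.10 ✓; ∠DAH = 95.60° ✓; |AH| = 21.50 ✓; ∠(AH, HM) = 83.20° ✗; |HM| = 23.80 ✓.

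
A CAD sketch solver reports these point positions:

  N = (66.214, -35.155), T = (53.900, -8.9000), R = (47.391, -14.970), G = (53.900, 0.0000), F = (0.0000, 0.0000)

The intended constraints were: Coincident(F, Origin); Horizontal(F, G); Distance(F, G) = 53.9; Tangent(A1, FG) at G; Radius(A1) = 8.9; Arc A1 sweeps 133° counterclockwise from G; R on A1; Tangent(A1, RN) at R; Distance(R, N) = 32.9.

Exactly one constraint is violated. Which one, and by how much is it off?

Distance(R, N) = 32.9 — off by 5.30.

F = (0.00, 0.00) ✓; F.y = 0.00, G.y = 0.00 ✓; |FG| = 53.90 ✓; ∠(TG, GF) = 90.00° ✓; |TG| = 8.900 ✓; bearing(T→R) − bearing(T→G) = 133.0° ✓; |TR| = 8.900 ✓; ∠(TR, RN) = 90.00° ✓; |RN| = 27.60 ✗.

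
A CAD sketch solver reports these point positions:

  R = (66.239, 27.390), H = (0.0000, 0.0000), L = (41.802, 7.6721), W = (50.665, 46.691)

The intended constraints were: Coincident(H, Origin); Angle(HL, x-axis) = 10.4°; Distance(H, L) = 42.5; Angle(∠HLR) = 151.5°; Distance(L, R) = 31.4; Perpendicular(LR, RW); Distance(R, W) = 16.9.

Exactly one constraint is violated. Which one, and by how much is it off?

Distance(R, W) = 16.9 — off by 7.90.

H = (0.00, 0.00) ✓; HL at 10.40° ✓; |HL| = 42.50 ✓; ∠HLR = 151.5° ✓; |LR| = 31.40 ✓; ∠(LR, RW) = 90.00° ✓; |RW| = 24.80 ✗.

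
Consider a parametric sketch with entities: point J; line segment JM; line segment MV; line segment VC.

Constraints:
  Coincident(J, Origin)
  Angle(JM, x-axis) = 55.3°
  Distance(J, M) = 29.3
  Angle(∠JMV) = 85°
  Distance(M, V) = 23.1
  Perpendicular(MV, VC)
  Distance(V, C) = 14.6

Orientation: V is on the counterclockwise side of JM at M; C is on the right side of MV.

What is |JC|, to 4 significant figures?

48.37

J is at the origin; JM runs at 55.3° with length 29.3, so M = 29.3·(cos 55.3°, sin 55.3°) = (16.68, 24.09). ∠JMV = 85.0°, so MV runs at 55.3° + (180° − 85.0°) = 150.3° from the x-axis; with |MV| = 23.1, V = M + 23.1·(cos 150.3°, sin 150.3°) = (-3.385, 35.53). MV ⟂ VC; with |VC| = 14.6 on the right of MV, C = V + 14.6·(0.4955, 0.8686) = (3.848, 48.22). Then |JC| = |C − J| = 48.37.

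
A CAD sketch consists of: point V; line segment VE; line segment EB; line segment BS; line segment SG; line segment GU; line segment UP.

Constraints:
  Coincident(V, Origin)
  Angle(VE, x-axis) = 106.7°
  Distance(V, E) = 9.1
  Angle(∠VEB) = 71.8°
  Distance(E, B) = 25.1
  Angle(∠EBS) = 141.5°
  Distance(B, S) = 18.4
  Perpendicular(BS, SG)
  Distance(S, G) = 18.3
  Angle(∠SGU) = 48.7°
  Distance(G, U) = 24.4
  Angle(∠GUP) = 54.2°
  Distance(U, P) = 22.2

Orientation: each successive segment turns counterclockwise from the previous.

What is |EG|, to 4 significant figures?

38.14

∠EBS = 141.5° gives BS at -106.6° from the x-axis; with |BS| = 18.4, S = (-28.46, -23.28). BS ⟂ SG, so SG runs at -16.60°; with |SG| = 18.3, G = (-10.92, -28.51). Then |EG| = |G − E| = 38.14.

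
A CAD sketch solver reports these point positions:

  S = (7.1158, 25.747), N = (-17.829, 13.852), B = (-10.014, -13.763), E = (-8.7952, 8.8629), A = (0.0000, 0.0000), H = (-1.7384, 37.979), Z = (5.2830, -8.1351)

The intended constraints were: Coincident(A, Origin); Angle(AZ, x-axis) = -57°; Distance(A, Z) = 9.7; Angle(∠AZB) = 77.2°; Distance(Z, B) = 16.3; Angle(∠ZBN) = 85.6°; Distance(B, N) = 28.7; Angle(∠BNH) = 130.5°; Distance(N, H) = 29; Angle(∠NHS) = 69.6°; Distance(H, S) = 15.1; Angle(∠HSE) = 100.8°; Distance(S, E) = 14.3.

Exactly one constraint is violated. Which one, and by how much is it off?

Distance(S, E) = 14.3 — off by 8.90.

A = (0.00, 0.00) ✓; AZ at -57.00° ✓; |AZ| = 9.700 ✓; ∠AZB = 77.20° ✓; |ZB| = 16.30 ✓; ∠ZBN = 85.60° ✓; |BN| = 28.70 ✓; ∠BNH = 130.5° ✓; |NH| = 29.00 ✓; ∠NHS = 69.60° ✓; |HS| = 15.10 ✓; ∠HSE = 100.8° ✓; |SE| = 23.20 ✗.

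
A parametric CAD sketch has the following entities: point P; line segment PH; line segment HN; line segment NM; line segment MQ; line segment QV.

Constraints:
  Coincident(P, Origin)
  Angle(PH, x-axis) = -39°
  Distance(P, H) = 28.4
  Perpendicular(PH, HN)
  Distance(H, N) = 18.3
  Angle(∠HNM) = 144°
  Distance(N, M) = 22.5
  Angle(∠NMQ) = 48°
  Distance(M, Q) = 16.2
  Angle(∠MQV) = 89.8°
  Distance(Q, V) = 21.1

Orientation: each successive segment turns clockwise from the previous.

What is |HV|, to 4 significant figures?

16.84

P is at the origin; PH runs at -39.0° with length 28.4, so H = (22.07, -17.87). PH is perpendicular to HN, so HN runs at -129.0°; with |HN| = 18.3, N = (10.55, -32.09). ∠HNM = 144.0° gives NM at -165.0° from the x-axis; with |NM| = 22.5, M = (-11.18, -37.92). ∠NMQ = 48.0° gives MQ at 63.00° from the x-axis; with |MQ| = 16.2, Q = (-3.824, -23.48). ∠MQV = 89.8° gives QV at -27.20° from the x-axis; with |QV| = 21.1, V = (14.94, -33.13). Then |HV| = |V − H| = 16.84.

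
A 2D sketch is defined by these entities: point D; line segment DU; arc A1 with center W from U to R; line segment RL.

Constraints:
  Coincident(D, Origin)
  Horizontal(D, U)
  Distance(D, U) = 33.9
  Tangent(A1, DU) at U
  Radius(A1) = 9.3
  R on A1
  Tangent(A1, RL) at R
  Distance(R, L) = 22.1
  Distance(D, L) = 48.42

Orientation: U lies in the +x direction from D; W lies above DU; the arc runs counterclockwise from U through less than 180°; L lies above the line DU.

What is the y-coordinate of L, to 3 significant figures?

33.2

D is at the origin; D and U share the same y with |DU| = 33.9 and U on the +x side, so U = (33.9, 0.00). Tangency of A1 to DU means the radius WU is perpendicular to DU, so W = U + (0, 9.3) = (33.9, 9.30). Since WR ⟂ RL (tangency), |WL| = √(9.3² + 22.1²) = 24.0 regardless of where R sits on A1. So L lies on both circle(D, 48.42) and circle(W, 24.0); the above-DU intersection is L = (35.2, 33.2). R is the foot of the tangent from L: R = (42.7, 12.4).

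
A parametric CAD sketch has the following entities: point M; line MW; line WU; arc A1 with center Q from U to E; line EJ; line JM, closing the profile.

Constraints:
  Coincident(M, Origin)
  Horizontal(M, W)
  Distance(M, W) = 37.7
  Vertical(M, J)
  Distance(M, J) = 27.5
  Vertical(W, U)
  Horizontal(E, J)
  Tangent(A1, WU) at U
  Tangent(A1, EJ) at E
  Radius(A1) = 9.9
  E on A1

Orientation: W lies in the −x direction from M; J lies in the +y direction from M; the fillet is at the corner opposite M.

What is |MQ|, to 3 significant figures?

32.9

M is at the origin; MW is horizontal with |MW| = 37.7 and W on the −x side, so W = (-37.7, 0.00). M and J share the same x with |MJ| = 27.5 and J on the +y side, so J = (0.00, 27.5). The virtual corner opposite M is at (-37.7, 27.5). Since A1 is tangent to WU there, QU ⟂ WU and since A1 is tangent to EJ there, QE ⟂ EJ, with radius 9.9, so the center Q sits 9.9 in from both sides at Q = (-27.8, 17.6). Then |MQ| = |Q − M| = 32.9.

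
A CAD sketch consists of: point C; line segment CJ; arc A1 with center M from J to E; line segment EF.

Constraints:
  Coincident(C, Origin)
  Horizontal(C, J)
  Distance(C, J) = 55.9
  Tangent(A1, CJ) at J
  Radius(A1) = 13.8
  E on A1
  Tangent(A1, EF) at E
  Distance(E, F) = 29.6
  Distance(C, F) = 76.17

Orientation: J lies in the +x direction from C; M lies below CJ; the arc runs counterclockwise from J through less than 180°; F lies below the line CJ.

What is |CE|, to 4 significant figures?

49.25

C is at the origin; CJ is horizontal with |CJ| = 55.9 and J on the +x side, so J = (55.90, 0.000). The tangent condition forces MJ to be normal to CJ, so M = J + (0, -13.8) = (55.90, -13.80). Since ME ⟂ EF (tangency), |MF| = √(13.8² + 29.6²) = 32.66 regardless of where E sits on A1. So F lies on both circle(C, 76.17) and circle(M, 32.66); the below-CJ intersection is F = (60.62, -46.12). E is the foot of the tangent from F: E = (44.37, -21.38).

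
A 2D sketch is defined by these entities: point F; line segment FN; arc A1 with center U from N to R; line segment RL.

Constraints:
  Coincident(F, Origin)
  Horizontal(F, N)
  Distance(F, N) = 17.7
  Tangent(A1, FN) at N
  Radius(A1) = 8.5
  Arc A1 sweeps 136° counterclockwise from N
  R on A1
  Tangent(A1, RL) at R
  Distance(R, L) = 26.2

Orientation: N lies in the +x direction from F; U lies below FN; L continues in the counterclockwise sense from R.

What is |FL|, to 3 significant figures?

44.9

F is at the origin; FN is horizontal with |FN| = 17.7 and N on the +x side, so N = (17.7, 0.00). Tangency of A1 to FN means the radius UN is perpendicular to FN, so U = N + (0, -8.5) = (17.7, -8.50). On A1, N sits at bearing 90° from U; a 136° counterclockwise sweep puts R at bearing 226°, so R = U + 8.5·(cos 226°, sin 226°) = (11.8, -14.6). Since A1 is tangent to RL there, UR ⟂ RL, so RL runs along (−sin 226°, cos 226°); with |RL| = 26.2, L = (30.6, -32.8). Then |FL| = |L − F| = 44.9.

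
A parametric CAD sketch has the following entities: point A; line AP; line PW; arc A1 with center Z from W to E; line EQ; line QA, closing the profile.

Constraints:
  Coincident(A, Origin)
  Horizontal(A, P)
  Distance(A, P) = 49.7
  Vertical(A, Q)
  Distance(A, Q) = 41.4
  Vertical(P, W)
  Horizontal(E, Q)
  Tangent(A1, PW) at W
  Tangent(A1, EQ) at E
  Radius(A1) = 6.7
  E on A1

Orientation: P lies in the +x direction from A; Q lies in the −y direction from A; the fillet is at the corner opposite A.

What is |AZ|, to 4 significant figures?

55.25

A is at the origin; AP is horizontal with |AP| = 49.7 and P on the +x side, so P = (49.70, 0.000). A and Q share the same x with |AQ| = 41.4 and Q on the −y side, so Q = (0.000, -41.40). The virtual corner opposite A is at (49.70, -41.40). A1 meets PW tangentially, so ZW is at right angles to PW and A1 meets EQ tangentially, so ZE is at right angles to EQ, with radius 6.7, so the center Z sits 6.7 in from both sides at Z = (43.00, -34.70). Then |AZ| = |Z − A| = 55.25.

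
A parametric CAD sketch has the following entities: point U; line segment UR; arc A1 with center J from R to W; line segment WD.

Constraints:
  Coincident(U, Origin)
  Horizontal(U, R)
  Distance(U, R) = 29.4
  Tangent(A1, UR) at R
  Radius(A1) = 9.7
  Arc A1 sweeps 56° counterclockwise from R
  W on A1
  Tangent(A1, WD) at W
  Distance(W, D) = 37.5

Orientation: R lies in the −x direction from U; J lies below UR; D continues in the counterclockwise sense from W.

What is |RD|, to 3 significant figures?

45.7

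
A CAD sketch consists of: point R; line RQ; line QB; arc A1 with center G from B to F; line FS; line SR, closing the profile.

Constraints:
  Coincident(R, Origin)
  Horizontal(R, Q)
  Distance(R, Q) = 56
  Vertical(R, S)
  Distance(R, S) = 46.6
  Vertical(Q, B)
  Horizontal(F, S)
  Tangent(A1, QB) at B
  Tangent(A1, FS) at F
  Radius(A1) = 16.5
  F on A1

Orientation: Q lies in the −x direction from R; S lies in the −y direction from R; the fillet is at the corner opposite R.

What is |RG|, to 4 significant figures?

49.66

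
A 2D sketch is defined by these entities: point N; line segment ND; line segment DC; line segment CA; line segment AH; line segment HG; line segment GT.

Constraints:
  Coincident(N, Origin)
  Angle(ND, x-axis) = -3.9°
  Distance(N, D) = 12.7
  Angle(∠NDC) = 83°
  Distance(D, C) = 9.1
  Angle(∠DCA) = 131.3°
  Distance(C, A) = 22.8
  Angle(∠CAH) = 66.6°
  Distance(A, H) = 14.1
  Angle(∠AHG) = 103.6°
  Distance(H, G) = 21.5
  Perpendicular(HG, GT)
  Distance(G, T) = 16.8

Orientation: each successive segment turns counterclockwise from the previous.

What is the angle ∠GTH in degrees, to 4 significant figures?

52.00°

N is at the origin; ND runs at -3.9° with length 12.7, so D = (12.67, -0.8638). ∠NDC = 83.0° gives DC at 93.10° from the x-axis; with |DC| = 9.1, C = (12.18, 8.223). ∠DCA = 131.3° gives CA at 141.8° from the x-axis; with |CA| = 22.8, A = (-5.739, 22.32). ∠CAH = 66.6° gives AH at -104.8° from the x-axis; with |AH| = 14.1, H = (-9.341, 8.690). ∠AHG = 103.6° gives HG at -28.40° from the x-axis; with |HG| = 21.5, G = (9.572, -1.536). HG ⟂ GT, so GT runs at 61.60°; with |GT| = 16.8, T = (17.56, 13.24). Then cos ∠GTH = TG·TH / (|TG||TH|), giving 52.00°.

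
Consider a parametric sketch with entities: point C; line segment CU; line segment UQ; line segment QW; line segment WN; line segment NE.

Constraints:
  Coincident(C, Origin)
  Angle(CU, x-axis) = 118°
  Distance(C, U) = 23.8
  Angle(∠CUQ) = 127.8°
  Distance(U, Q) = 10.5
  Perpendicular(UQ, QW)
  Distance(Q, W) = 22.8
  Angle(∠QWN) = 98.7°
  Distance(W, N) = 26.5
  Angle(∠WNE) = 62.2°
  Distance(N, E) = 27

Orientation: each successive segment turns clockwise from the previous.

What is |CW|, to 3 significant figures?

25.4

∠CUQ = 127.8° gives UQ at 65.8° from the x-axis; with |UQ| = 10.5, Q = (-6.87, 30.6). UQ is perpendicular to QW, so QW runs at -24.2°; with |QW| = 22.8, W = (13.9, 21.2). Then |CW| = |W − C| = 25.4.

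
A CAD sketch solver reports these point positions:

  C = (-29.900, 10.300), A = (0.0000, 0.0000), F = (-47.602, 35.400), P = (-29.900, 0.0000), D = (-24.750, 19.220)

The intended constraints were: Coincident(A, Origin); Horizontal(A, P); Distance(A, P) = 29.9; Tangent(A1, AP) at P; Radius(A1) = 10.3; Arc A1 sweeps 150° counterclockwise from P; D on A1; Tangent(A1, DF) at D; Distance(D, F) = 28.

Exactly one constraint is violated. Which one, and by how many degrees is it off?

Tangent(A1, DF) at D — off by 5.30°.

A = (0.00, 0.00) ✓; A.y = 0.00, P.y = 0.00 ✓; |AP| = 29.90 ✓; ∠(CP, PA) = 90.00° ✓; |CP| = 10.30 ✓; bearing(C→D) − bearing(C→P) = 150.0° ✓; |CD| = 10.30 ✓; ∠(CD, DF) = 95.30° ✗; |DF| = 28.00 ✓.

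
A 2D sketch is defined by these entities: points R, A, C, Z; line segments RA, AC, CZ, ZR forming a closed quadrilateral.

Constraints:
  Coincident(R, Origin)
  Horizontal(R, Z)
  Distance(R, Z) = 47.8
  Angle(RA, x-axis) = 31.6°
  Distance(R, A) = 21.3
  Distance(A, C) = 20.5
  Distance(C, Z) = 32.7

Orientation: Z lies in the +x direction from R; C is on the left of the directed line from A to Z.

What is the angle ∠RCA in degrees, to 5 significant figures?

11.170°

R is at the origin; RZ is horizontal with |RZ| = 47.8 and Z in +x, so Z = (47.8, 0). RA runs at 31.6° with |RA| = 21.3, so A = (18.142, 11.161). C is determined by |AC| = 20.5 and |CZ| = 32.7 together: it lies at the intersection of circle(A, 20.5) and circle(Z, 32.7). With |AZ| = 31.689, the foot of the radical line on AZ is 5.6035 from A and the perpendicular offset is √(20.5² − 5.6035²) = 19.719. Taking the left-of-AZ solution: C = (30.331, 27.643).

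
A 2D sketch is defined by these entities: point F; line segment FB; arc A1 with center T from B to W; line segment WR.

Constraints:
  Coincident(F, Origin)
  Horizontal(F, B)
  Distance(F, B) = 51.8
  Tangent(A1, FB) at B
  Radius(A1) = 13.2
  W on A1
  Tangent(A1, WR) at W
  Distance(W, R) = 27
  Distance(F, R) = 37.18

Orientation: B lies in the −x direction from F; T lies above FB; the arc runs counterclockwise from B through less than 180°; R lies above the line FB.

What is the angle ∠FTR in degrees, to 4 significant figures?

42.25°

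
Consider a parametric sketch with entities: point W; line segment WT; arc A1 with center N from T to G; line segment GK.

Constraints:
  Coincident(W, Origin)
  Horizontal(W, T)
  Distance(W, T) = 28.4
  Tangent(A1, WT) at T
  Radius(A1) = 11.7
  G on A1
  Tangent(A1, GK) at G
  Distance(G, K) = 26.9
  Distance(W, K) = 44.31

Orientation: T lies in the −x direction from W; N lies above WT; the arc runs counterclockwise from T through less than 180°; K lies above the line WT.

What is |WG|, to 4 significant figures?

21.19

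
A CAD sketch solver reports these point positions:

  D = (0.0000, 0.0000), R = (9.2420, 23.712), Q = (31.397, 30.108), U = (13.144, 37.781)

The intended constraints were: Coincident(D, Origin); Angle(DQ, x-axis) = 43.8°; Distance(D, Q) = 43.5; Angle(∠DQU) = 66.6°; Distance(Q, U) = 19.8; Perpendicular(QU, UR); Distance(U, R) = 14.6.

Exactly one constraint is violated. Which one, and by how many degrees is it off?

Perpendicular(QU, UR) — off by 7.30°.

D = (0.00, 0.00) ✓; DQ at 43.80° ✓; |DQ| = 43.50 ✓; ∠DQU = 66.60° ✓; |QU| = 19.80 ✓; ∠(QU, UR) = 97.30° ✗; |UR| = 14.60 ✓.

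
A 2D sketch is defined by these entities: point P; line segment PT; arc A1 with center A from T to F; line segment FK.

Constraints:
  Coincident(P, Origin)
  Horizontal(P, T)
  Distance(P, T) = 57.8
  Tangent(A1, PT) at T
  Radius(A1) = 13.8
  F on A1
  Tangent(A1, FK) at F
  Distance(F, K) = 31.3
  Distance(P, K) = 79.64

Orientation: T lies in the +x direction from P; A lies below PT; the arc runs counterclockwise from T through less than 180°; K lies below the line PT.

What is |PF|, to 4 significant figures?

51.14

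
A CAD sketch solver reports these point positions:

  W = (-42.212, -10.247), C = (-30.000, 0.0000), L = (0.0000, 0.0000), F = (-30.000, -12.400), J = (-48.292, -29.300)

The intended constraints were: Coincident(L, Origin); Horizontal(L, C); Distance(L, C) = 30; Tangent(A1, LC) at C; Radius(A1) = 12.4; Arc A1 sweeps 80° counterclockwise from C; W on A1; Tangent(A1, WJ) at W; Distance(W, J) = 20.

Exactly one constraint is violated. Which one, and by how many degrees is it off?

Tangent(A1, WJ) at W — off by 7.70°.

L = (0.00, 0.00) ✓; L.y = 0.00, C.y = 0.00 ✓; |LC| = 30.00 ✓; ∠(FC, CL) = 90.00° ✓; |FC| = 12.40 ✓; bearing(F→W) − bearing(F→C) = 80.00° ✓; |FW| = 12.40 ✓; ∠(FW, WJ) = 97.70° ✗; |WJ| = 20.00 ✓.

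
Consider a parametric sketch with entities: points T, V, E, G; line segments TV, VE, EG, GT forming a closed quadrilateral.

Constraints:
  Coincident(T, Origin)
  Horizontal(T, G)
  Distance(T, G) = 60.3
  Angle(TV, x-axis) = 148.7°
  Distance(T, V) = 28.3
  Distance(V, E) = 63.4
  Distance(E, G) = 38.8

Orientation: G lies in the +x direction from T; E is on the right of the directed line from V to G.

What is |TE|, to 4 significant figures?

35.19

Checks: |VE| = 63.40 ✓; |EG| = 38.80 ✓.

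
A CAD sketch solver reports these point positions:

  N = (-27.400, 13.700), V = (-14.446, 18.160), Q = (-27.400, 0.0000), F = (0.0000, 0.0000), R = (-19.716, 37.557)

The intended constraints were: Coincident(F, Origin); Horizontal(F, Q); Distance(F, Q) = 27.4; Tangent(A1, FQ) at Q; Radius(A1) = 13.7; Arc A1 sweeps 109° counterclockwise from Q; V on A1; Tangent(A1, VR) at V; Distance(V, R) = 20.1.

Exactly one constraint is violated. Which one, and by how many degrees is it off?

Tangent(A1, VR) at V — off by 3.80°.

F = (0.00, 0.00) ✓; F.y = 0.00, Q.y = 0.00 ✓; |FQ| = 27.40 ✓; ∠(NQ, QF) = 90.00° ✓; |NQ| = 13.70 ✓; bearing(N→V) − bearing(N→Q) = 109.0° ✓; |NV| = 13.70 ✓; ∠(NV, VR) = 93.80° ✗; |VR| = 20.10 ✓.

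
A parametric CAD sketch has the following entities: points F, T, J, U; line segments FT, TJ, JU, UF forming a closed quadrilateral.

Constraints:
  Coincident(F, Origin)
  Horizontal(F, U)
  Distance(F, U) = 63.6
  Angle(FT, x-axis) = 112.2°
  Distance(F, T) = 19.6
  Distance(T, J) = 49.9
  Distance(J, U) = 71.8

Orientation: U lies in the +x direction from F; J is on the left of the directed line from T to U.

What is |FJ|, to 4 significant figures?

62.48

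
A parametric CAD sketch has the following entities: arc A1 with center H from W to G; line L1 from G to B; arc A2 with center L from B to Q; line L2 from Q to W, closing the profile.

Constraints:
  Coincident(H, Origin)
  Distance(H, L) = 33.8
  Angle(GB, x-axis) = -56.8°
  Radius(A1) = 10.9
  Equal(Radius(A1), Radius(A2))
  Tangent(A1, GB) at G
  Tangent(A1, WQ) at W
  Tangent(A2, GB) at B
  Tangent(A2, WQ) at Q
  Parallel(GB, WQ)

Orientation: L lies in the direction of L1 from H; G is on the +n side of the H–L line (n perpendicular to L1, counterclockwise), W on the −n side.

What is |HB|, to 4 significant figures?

35.51

Tangency of A1 to both parallel lines with radius 10.9 puts G and W at H ± 10.9·n: G = (9.121, 5.968), W = (-9.121, -5.968). Equal radii place B and Q the same way about L: B = L + 10.9·n = (27.63, -22.31), Q = L − 10.9·n = (9.387, -34.25). Then |HB| = |B − H| = 35.51.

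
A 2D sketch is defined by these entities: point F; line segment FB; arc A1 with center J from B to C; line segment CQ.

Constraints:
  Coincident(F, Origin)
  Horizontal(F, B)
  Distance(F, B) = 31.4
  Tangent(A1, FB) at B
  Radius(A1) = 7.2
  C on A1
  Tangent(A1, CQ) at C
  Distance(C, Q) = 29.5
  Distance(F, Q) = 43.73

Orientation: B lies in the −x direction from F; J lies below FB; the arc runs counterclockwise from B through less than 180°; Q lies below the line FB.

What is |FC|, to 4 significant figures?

39.21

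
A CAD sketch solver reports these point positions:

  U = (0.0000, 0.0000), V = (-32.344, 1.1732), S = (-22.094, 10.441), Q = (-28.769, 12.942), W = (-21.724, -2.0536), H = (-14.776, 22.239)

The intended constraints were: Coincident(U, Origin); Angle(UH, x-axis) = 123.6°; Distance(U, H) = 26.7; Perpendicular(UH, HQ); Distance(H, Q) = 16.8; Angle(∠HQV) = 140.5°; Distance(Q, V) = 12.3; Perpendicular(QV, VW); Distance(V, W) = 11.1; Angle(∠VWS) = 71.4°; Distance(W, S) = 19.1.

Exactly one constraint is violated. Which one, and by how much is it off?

Distance(W, S) = 19.1 — off by 6.60.

U = (0.00, 0.00) ✓; UH at 123.6° ✓; |UH| = 26.70 ✓; ∠(UH, HQ) = 90.00° ✓; |HQ| = 16.80 ✓; ∠HQV = 140.5° ✓; |QV| = 12.30 ✓; ∠(QV, VW) = 90.00° ✓; |VW| = 11.10 ✓; ∠VWS = 71.40° ✓; |WS| = 12.50 ✗.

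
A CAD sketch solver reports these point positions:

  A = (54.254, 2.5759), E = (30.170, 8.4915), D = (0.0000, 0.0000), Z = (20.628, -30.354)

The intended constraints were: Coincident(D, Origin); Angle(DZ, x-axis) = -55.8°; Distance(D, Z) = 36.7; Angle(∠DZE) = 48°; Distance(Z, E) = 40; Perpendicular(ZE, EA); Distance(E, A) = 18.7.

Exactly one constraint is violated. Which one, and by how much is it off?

Distance(E, A) = 18.7 — off by 6.10.

D = (0.00, 0.00) ✓; DZ at -55.80° ✓; |DZ| = 36.70 ✓; ∠DZE = 48.00° ✓; |ZE| = 40.00 ✓; ∠(ZE, EA) = 90.00° ✓; |EA| = 24.80 ✗.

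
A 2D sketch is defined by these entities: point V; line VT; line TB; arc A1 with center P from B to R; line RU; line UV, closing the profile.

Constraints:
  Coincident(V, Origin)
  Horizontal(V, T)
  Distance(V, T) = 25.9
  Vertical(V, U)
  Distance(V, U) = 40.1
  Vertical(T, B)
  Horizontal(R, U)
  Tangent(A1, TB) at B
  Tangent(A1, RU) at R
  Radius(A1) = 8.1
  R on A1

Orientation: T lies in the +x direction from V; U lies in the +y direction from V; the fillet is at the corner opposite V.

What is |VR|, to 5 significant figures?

43.873

The virtual corner opposite V is at (25.900, 40.100). A1 meets TB tangentially, so PB is at right angles to TB and since A1 is tangent to RU there, PR ⟂ RU, with radius 8.1, so the center P sits 8.1 in from both sides at P = (17.800, 32.000). That places the tangent points at B = (25.900, 32.000) on TB and R = (17.800, 40.100) on RU. Then |VR| = |R − V| = 43.873.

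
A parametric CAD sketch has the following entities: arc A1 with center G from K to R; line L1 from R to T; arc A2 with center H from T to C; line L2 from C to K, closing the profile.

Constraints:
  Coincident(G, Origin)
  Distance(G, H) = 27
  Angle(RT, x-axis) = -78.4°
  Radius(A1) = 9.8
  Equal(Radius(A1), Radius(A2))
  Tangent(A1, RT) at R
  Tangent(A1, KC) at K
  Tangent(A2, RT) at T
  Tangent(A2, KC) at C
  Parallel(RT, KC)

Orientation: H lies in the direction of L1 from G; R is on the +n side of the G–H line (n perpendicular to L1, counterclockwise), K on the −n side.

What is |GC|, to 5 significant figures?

28.724

The slot axis is L1's direction at -78.4°, so u = (cos -78.4°, sin -78.4°) = (0.20108, -0.97958) and n = (−sin -78.4°, cos -78.4°) = (0.97958, 0.20108). G is at the origin and H lies 27.0 along u from G, so H = 27.0·u = (5.4291, -26.449). Tangency of A1 to both parallel lines with radius 9.8 puts R and K at G ± 9.8·n: R = (9.5998, 1.9706), K = (-9.5998, -1.9706). Equal radii place T and C the same way about H: T = H + 9.8·n = (15.029, -24.478), C = H − 9.8·n = (-4.1707, -28.419). Then |GC| = |C − G| = 28.724.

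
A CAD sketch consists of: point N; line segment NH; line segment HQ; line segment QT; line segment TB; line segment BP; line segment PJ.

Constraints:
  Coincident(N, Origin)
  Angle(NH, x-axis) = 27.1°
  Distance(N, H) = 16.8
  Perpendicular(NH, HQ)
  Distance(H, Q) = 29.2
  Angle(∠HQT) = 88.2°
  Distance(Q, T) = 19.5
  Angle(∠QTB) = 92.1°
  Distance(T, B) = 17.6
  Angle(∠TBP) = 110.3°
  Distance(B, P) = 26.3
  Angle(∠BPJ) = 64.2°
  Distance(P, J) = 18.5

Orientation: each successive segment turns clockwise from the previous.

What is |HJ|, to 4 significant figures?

20.44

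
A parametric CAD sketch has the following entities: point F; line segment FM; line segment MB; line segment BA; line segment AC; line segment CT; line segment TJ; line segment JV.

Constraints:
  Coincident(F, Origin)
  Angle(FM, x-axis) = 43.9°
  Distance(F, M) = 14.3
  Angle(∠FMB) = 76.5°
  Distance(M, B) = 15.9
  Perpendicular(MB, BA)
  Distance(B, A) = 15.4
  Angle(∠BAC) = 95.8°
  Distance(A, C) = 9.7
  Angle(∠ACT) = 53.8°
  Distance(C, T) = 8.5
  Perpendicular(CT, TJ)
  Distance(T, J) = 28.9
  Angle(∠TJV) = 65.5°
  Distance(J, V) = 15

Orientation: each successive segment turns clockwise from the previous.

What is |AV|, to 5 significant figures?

18.410

F is at the origin; FM runs at 43.9° with length 14.3, so M = (10.304, 9.9156). ∠FMB = 76.5° gives MB at -59.600° from the x-axis; with |MB| = 15.9, B = (18.350, -3.7983). MB is perpendicular to BA, so BA runs at -149.60°; with |BA| = 15.4, A = (5.0671, -11.591). ∠BAC = 95.8° gives AC at 126.20° from the x-axis; with |AC| = 9.7, C = (-0.66177, -3.7637). ∠ACT = 53.8° gives CT at 0.0000° from the x-axis; with |CT| = 8.5, T = (7.8382, -3.7637). CT is perpendicular to TJ, so TJ runs at -90.000°; with |TJ| = 28.9, J = (7.8382, -32.664). ∠TJV = 65.5° gives JV at 155.50° from the x-axis; with |JV| = 15.0, V = (-5.8112, -26.443). Then |AV| = |V − A| = 18.410.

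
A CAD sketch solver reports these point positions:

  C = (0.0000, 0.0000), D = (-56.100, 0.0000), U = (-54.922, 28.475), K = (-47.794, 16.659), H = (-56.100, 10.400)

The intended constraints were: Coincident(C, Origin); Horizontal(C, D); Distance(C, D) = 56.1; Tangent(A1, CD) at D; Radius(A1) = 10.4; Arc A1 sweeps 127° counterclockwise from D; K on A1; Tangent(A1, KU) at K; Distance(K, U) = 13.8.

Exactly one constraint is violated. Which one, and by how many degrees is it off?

Tangent(A1, KU) at K — off by 5.90°.

C = (0.00, 0.00) ✓; C.y = 0.00, D.y = 0.00 ✓; |CD| = 56.10 ✓; ∠(HD, DC) = 90.00° ✓; |HD| = 10.40 ✓; bearing(H→K) − bearing(H→D) = 127.0° ✓; |HK| = 10.40 ✓; ∠(HK, KU) = 95.90° ✗; |KU| = 13.80 ✓.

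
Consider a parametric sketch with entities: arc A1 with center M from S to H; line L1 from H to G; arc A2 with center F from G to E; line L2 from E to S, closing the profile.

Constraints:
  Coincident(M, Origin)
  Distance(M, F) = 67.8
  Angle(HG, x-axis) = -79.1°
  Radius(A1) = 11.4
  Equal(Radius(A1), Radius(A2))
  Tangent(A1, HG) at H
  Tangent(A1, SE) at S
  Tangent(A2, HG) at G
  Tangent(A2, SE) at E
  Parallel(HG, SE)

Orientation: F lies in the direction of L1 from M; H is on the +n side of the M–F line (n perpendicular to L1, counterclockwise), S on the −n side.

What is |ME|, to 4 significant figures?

68.75

The slot axis is L1's direction at -79.1°, so u = (cos -79.1°, sin -79.1°) = (0.1891, -0.9820) and n = (−sin -79.1°, cos -79.1°) = (0.9820, 0.1891). M is at the origin and F lies 67.8 along u from M, so F = 67.8·u = (12.82, -66.58). Tangency of A1 to both parallel lines with radius 11.4 puts H and S at M ± 11.4·n: H = (11.19, 2.156), S = (-11.19, -2.156). Equal radii place G and E the same way about F: G = F + 11.4·n = (24.02, -64.42), E = F − 11.4·n = (1.626, -68.73). Then |ME| = |E − M| = 68.75.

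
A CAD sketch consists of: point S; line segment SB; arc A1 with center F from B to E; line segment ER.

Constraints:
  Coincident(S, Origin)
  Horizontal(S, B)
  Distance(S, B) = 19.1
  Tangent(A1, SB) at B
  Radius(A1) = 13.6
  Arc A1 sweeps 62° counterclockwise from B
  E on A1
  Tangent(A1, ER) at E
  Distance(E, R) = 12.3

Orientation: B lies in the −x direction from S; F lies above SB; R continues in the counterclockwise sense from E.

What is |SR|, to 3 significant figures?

18.1

S is at the origin; S and B share the same y with |SB| = 19.1 and B on the −x side, so B = (-19.1, 0.00). A1 meets SB tangentially, so FB is at right angles to SB, so F = B + (0, 13.6) = (-19.1, 13.6). On A1, B sits at bearing -90° from F; a 62° counterclockwise sweep puts E at bearing -28°, so E = F + 13.6·(cos -28°, sin -28°) = (-7.09, 7.22). A1 meets ER tangentially, so FE is at right angles to ER, so ER runs along (−sin -28°, cos -28°); with |ER| = 12.3, R = (-1.32, 18.1). Then |SR| = |R − S| = 18.1.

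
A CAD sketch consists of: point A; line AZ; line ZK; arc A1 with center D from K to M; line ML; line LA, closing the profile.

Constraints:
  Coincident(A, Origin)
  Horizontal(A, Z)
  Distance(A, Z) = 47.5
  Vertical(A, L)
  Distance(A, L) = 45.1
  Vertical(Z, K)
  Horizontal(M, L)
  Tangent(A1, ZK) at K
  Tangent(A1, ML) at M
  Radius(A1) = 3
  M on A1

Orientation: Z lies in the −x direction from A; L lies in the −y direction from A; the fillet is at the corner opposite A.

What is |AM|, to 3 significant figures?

63.4

A is at the origin; A and Z share the same y with |AZ| = 47.5 and Z on the −x side, so Z = (-47.5, 0.00). A and L share the same x with |AL| = 45.1 and L on the −y side, so L = (0.00, -45.1). The virtual corner opposite A is at (-47.5, -45.1). A1 meets ZK tangentially, so DK is at right angles to ZK and the tangent condition forces DM to be normal to ML, with radius 3.0, so the center D sits 3.0 in from both sides at D = (-44.5, -42.1). That places the tangent points at K = (-47.5, -42.1) on ZK and M = (-44.5, -45.1) on ML. Then |AM| = |M − A| = 63.4.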